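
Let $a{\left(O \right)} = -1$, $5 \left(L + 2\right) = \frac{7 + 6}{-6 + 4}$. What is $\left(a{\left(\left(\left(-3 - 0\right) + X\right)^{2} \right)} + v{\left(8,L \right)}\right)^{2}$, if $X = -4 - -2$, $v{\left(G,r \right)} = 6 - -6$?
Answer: $121$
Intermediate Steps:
$L = - \frac{33}{10}$ ($L = -2 + \frac{\left(7 + 6\right) \frac{1}{-6 + 4}}{5} = -2 + \frac{13 \frac{1}{-2}}{5} = -2 + \frac{13 \left(- \frac{1}{2}\right)}{5} = -2 + \frac{1}{5} \left(- \frac{13}{2}\right) = -2 - \frac{13}{10} = - \frac{33}{10} \approx -3.3$)
$v{\left(G,r \right)} = 12$ ($v{\left(G,r \right)} = 6 + 6 = 12$)
$X = -2$ ($X = -4 + 2 = -2$)
$\left(a{\left(\left(\left(-3 - 0\right) + X\right)^{2} \right)} + v{\left(8,L \right)}\right)^{2} = \left(-1 + 12\right)^{2} = 11^{2} = 121$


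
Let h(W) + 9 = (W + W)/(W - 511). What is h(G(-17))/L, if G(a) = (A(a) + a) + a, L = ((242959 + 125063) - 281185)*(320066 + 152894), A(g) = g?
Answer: -1239/5770395066560 ≈ -2.1472e-10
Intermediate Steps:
L = 41070427520 (L = (368022 - 281185)*472960 = 86837*472960 = 41070427520)
G(a) = 3*a (G(a) = (a + a) + a = 2*a + a = 3*a)
h(W) = -9 + 2*W/(-511 + W) (h(W) = -9 + (W + W)/(W - 511) = -9 + (2*W)/(-511 + W) = -9 + 2*W/(-511 + W))
h(G(-17))/L = (7*(657 - 3*(-17))/(-511 + 3*(-17)))/41070427520 = (7*(657 - 1*(-51))/(-511 - 51))*(1/41070427520) = (7*(657 + 51)/(-562))*(1/41070427520) = (7*(-1/562)*708)*(1/41070427520) = -2478/281*1/41070427520 = -1239/5770395066560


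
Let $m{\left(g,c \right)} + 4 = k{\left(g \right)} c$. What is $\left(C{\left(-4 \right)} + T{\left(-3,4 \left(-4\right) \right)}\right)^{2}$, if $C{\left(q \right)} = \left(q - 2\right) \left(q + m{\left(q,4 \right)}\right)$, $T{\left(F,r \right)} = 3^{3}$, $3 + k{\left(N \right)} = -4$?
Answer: $59049$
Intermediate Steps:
$k{\left(N \right)} = -7$ ($k{\left(N \right)} = -3 - 4 = -7$)
$T{\left(F,r \right)} = 27$
$m{\left(g,c \right)} = -4 - 7 c$
$C{\left(q \right)} = \left(-32 + q\right) \left(-2 + q\right)$ ($C{\left(q \right)} = \left(q - 2\right) \left(q - 32\right) = \left(-2 + q\right) \left(q - 32\right) = \left(-2 + q\right) \left(-32 + q\right) = \left(-32 + q\right) \left(-2 + q\right)$)
$\left(C{\left(-4 \right)} + T{\left(-3,4 \left(-4\right) \right)}\right)^{2} = \left(\left(64 + \left(-4\right)^{2} - -136\right) + 27\right)^{2} = \left(\left(64 + 16 + 136\right) + 27\right)^{2} = \left(216 + 27\right)^{2} = 243^{2} = 59049$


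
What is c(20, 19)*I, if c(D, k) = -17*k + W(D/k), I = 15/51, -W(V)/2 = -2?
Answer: -1595/17 ≈ -93.823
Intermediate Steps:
W(V) = 4 (W(V) = -2*(-2) = 4)
I = 5/17 (I = 15*(1/51) = 5/17 ≈ 0.29412)
c(D, k) = 4 - 17*k (c(D, k) = -17*k + 4 = 4 - 17*k)
c(20, 19)*I = (4 - 17*19)*(5/17) = (4 - 323)*(5/17) = -319*5/17 = -1595/17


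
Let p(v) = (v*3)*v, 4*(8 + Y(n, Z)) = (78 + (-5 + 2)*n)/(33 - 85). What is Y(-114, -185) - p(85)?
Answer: -1127621/52 ≈ -21685.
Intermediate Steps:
Y(n, Z) = -67/8 + 3*n/208 (Y(n, Z) = -8 + ((78 + (-5 + 2)*n)/(33 - 85))/4 = -8 + ((78 - 3*n)/(-52))/4 = -8 + ((78 - 3*n)*(-1/52))/4 = -8 + (-3/2 + 3*n/52)/4 = -8 + (-3/8 + 3*n/208) = -67/8 + 3*n/208)
p(v) = 3*v² (p(v) = (3*v)*v = 3*v²)
Y(-114, -185) - p(85) = (-67/8 + (3/208)*(-114)) - 3*85² = (-67/8 - 171/104) - 3*7225 = -521/52 - 1*21675 = -521/52 - 21675 = -1127621/52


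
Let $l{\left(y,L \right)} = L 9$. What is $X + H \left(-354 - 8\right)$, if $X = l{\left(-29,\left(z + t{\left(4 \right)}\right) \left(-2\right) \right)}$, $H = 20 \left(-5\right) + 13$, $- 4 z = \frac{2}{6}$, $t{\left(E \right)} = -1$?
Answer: $\frac{63027}{2} \approx 31514.0$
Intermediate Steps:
$z = - \frac{1}{12}$ ($z = - \frac{2 \cdot \frac{1}{6}}{4} = \left(- \frac{1}{4}\right) \frac{1}{3} = - \frac{1}{12} \approx -0.083333$)
$H = -87$ ($H = -100 + 13 = -87$)
$l{\left(y,L \right)} = 9 L$
$X = \frac{39}{2}$ ($X = 9 \left(- \frac{1}{12} - 1\right) \left(-2\right) = 9 \left(\left(- \frac{13}{12}\right) \left(-2\right)\right) = 9 \cdot \frac{13}{6} = \frac{39}{2} \approx 19.5$)
$X + H \left(-354 - 8\right) = \frac{39}{2} - 87 \left(-354 - 8\right) = \frac{39}{2} - -31494 = \frac{39}{2} + 31494 = \frac{63027}{2}$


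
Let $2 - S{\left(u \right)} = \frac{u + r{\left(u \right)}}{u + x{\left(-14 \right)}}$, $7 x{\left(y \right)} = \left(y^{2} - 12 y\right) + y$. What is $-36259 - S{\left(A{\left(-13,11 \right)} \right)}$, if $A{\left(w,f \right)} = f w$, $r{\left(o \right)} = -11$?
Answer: $- \frac{3372119}{93} \approx -36259.0$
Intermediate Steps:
$x{\left(y \right)} = - \frac{11 y}{7} + \frac{y^{2}}{7}$ ($x{\left(y \right)} = \frac{\left(y^{2} - 12 y\right) + y}{7} = \frac{y^{2} - 11 y}{7} = - \frac{11 y}{7} + \frac{y^{2}}{7}$)
$S{\left(u \right)} = 2 - \frac{-11 + u}{50 + u}$ ($S{\left(u \right)} = 2 - \frac{u - 11}{u + \frac{1}{7} \left(-14\right) \left(-11 - 14\right)} = 2 - \frac{-11 + u}{u + \frac{1}{7} \left(-14\right) \left(-25\right)} = 2 - \frac{-11 + u}{u + 50} = 2 - \frac{-11 + u}{50 + u}$)
$-36259 - S{\left(A{\left(-13,11 \right)} \right)} = -36259 - \frac{111 + 11 \left(-13\right)}{50 + 11 \left(-13\right)} = -36259 - \frac{111 - 143}{50 - 143} = -36259 - \frac{1}{-93} \left(-32\right) = -36259 - \left(- \frac{1}{93}\right) \left(-32\right) = -36259 - \frac{32}{93} = - \frac{3372119}{93}$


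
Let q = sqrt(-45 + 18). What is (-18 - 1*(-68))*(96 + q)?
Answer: 4800 + 150*I*sqrt(3) ≈ 4800.0 + 259.81*I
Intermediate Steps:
q = 3*I*sqrt(3) (q = sqrt(-27) = 3*I*sqrt(3) ≈ 5.1962*I)
(-18 - 1*(-68))*(96 + q) = (-18 - 1*(-68))*(96 + 3*I*sqrt(3)) = (-18 + 68)*(96 + 3*I*sqrt(3)) = 50*(96 + 3*I*sqrt(3)) = 4800 + 150*I*sqrt(3)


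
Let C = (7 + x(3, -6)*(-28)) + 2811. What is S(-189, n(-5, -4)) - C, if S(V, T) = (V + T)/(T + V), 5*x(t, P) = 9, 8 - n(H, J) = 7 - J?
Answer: -13833/5 ≈ -2766.6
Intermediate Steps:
n(H, J) = 1 + J (n(H, J) = 8 - (7 - J) = 8 + (-7 + J) = 1 + J)
x(t, P) = 9/5 (x(t, P) = (⅕)*9 = 9/5)
S(V, T) = 1 (S(V, T) = (T + V)/(T + V) = 1)
C = 13838/5 (C = (7 + (9/5)*(-28)) + 2811 = (7 - 252/5) + 2811 = -217/5 + 2811 = 13838/5 ≈ 2767.6)
S(-189, n(-5, -4)) - C = 1 - 1*13838/5 = 1 - 13838/5 = -13833/5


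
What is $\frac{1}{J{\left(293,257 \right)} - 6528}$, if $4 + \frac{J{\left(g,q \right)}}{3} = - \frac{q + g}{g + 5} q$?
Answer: $- \frac{149}{1186485} \approx -0.00012558$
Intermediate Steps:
$J{\left(g,q \right)} = -12 - \frac{3 q \left(g + q\right)}{5 + g}$ ($J{\left(g,q \right)} = -12 + 3 - \frac{q + g}{g + 5} q = -12 + 3 - \frac{g + q}{5 + g} q = -12 + 3 \left(- \frac{q \left(g + q\right)}{5 + g}\right) = -12 - \frac{3 q \left(g + q\right)}{5 + g}$)
$\frac{1}{J{\left(293,257 \right)} - 6528} = \frac{1}{\frac{3 \left(-20 - 257^{2} - 1172 - 293 \cdot 257\right)}{5 + 293} - 6528} = \frac{1}{\frac{3 \left(-20 - 66049 - 1172 - 75301\right)}{298} - 6528} = \frac{1}{3 \cdot \frac{1}{298} \left(-20 - 66049 - 1172 - 75301\right) - 6528} = \frac{1}{3 \cdot \frac{1}{298} \left(-142542\right) - 6528} = \frac{1}{- \frac{213813}{149} - 6528} = \frac{1}{- \frac{1186485}{149}} = - \frac{149}{1186485}$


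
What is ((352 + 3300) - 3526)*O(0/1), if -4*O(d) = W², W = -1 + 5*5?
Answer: -18144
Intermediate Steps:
W = 24 (W = -1 + 25 = 24)
O(d) = -144 (O(d) = -¼*24² = -¼*576 = -144)
((352 + 3300) - 3526)*O(0/1) = ((352 + 3300) - 3526)*(-144) = (3652 - 3526)*(-144) = 126*(-144) = -18144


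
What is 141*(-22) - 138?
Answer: -3240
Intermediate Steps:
141*(-22) - 138 = -3102 - 138 = -3240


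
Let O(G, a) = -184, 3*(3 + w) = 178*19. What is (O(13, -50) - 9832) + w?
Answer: -26675/3 ≈ -8891.7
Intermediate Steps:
w = 3373/3 (w = -3 + (178*19)/3 = -3 + (⅓)*3382 = -3 + 3382/3 = 3373/3 ≈ 1124.3)
(O(13, -50) - 9832) + w = (-184 - 9832) + 3373/3 = -10016 + 3373/3 = -26675/3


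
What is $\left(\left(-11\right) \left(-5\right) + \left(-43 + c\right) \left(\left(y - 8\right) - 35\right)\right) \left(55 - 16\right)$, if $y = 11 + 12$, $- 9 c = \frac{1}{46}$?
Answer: $\frac{2462395}{69} \approx 35687.0$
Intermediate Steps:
$c = - \frac{1}{414}$ ($c = - \frac{1}{9 \cdot 46} = \left(- \frac{1}{9}\right) \frac{1}{46} = - \frac{1}{414} \approx -0.0024155$)
$y = 23$
$\left(\left(-11\right) \left(-5\right) + \left(-43 + c\right) \left(\left(y - 8\right) - 35\right)\right) \left(55 - 16\right) = \left(\left(-11\right) \left(-5\right) + \left(-43 - \frac{1}{414}\right) \left(\left(23 - 8\right) - 35\right)\right) \left(55 - 16\right) = \left(55 - \frac{17803 \left(15 - 35\right)}{414}\right) 39 = \left(55 - - \frac{178030}{207}\right) 39 = \left(55 + \frac{178030}{207}\right) 39 = \frac{189415}{207} \cdot 39 = \frac{2462395}{69}$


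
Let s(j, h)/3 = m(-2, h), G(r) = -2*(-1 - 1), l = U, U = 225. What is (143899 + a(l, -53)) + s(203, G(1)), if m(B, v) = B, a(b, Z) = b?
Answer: 144118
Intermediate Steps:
l = 225
G(r) = 4 (G(r) = -2*(-2) = 4)
s(j, h) = -6 (s(j, h) = 3*(-2) = -6)
(143899 + a(l, -53)) + s(203, G(1)) = (143899 + 225) - 6 = 144124 - 6 = 144118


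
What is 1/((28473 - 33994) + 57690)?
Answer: 1/52169 ≈ 1.9168e-5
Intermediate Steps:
1/((28473 - 33994) + 57690) = 1/(-5521 + 57690) = 1/52169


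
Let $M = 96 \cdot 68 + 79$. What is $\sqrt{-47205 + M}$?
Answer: $i \sqrt{40598} \approx 201.49 i$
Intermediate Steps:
$M = 6607$ ($M = 6528 + 79 = 6607$)
$\sqrt{-47205 + M} = \sqrt{-47205 + 6607} = \sqrt{-40598} = i \sqrt{40598}$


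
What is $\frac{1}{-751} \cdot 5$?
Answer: $- \frac{5}{751} \approx -0.0066578$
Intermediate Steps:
$\frac{1}{-751} \cdot 5 = \left(- \frac{1}{751}\right) 5 = - \frac{5}{751}$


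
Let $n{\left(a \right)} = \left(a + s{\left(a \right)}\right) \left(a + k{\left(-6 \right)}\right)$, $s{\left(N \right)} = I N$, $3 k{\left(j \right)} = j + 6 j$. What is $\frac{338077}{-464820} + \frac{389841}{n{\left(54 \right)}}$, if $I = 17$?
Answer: $\frac{933674777}{100401120} \approx 9.2994$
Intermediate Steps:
$k{\left(j \right)} = \frac{7 j}{3}$ ($k{\left(j \right)} = \frac{j + 6 j}{3} = \frac{7 j}{3}$)
$s{\left(N \right)} = 17 N$
$n{\left(a \right)} = 18 a \left(-14 + a\right)$ ($n{\left(a \right)} = \left(a + 17 a\right) \left(a + \frac{7}{3} \left(-6\right)\right) = 18 a \left(a - 14\right) = 18 a \left(-14 + a\right)$)
$\frac{338077}{-464820} + \frac{389841}{n{\left(54 \right)}} = \frac{338077}{-464820} + \frac{389841}{18 \cdot 54 \left(-14 + 54\right)} = 338077 \left(- \frac{1}{464820}\right) + \frac{389841}{18 \cdot 54 \cdot 40} = - \frac{338077}{464820} + \frac{389841}{38880} = - \frac{338077}{464820} + 389841 \cdot \frac{1}{38880} = - \frac{338077}{464820} + \frac{129947}{12960} = \frac{933674777}{100401120}$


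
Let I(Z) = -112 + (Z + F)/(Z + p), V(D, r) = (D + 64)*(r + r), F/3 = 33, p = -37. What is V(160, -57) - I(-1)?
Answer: -483007/19 ≈ -25421.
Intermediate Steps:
F = 99 (F = 3*33 = 99)
V(D, r) = 2*r*(64 + D) (V(D, r) = (64 + D)*(2*r) = 2*r*(64 + D))
I(Z) = -112 + (99 + Z)/(-37 + Z) (I(Z) = -112 + (Z + 99)/(Z - 37) = -112 + (99 + Z)/(-37 + Z))
V(160, -57) - I(-1) = 2*(-57)*(64 + 160) - (4243 - 111*(-1))/(-37 - 1) = 2*(-57)*224 - (4243 + 111)/(-38) = -25536 - (-1)*4354/38 = -25536 - 1*(-2177/19) = -25536 + 2177/19 = -483007/19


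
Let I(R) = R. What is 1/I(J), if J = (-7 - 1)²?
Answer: 1/64 ≈ 0.015625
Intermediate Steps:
J = 64 (J = (-8)² = 64)
1/I(J) = 1/64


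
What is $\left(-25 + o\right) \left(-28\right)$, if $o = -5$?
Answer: $840$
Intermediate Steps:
$\left(-25 + o\right) \left(-28\right) = \left(-25 - 5\right) \left(-28\right) = \left(-30\right) \left(-28\right) = 840$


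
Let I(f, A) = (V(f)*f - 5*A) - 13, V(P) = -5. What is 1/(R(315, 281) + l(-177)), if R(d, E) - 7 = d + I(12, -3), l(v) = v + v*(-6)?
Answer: 1/1149 ≈ 0.00087032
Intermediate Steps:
l(v) = -5*v (l(v) = v - 6*v = -5*v)
I(f, A) = -13 - 5*A - 5*f (I(f, A) = (-5*f - 5*A) - 13 = (-5*A - 5*f) - 13 = -13 - 5*A - 5*f)
R(d, E) = -51 + d (R(d, E) = 7 + (d + (-13 - 5*(-3) - 5*12)) = 7 + (d + (-13 + 15 - 60)) = 7 + (d - 58) = 7 + (-58 + d) = -51 + d)
1/(R(315, 281) + l(-177)) = 1/((-51 + 315) - 5*(-177)) = 1/(264 + 885) = 1/1149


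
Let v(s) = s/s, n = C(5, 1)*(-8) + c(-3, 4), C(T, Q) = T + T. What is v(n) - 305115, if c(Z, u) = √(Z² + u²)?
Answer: -305114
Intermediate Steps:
C(T, Q) = 2*T
n = -75 (n = (2*5)*(-8) + √((-3)² + 4²) = 10*(-8) + √(9 + 16) = -80 + √25 = -80 + 5 = -75)
v(s) = 1
v(n) - 305115 = 1 - 305115 = -305114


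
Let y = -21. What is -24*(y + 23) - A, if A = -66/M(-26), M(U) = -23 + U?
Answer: -2418/49 ≈ -49.347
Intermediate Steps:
A = 66/49 (A = -66/(-23 - 26) = -66/(-49) = -66*(-1/49) = 66/49 ≈ 1.3469)
-24*(y + 23) - A = -24*(-21 + 23) - 1*66/49 = -24*2 - 66/49 = -48 - 66/49 = -2418/49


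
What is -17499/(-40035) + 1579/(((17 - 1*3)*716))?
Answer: 79541747/133770280 ≈ 0.59461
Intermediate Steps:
-17499/(-40035) + 1579/(((17 - 1*3)*716)) = -17499*(-1/40035) + 1579/(((17 - 3)*716)) = 5833/13345 + 1579/((14*716)) = 5833/13345 + 1579/10024 = 79541747/133770280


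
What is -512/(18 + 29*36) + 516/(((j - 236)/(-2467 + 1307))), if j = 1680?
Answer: -79551256/191691 ≈ -415.00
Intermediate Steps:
-512/(18 + 29*36) + 516/(((j - 236)/(-2467 + 1307))) = -512/(18 + 29*36) + 516/(((1680 - 236)/(-2467 + 1307))) = -512/(18 + 1044) + 516/((1444/(-1160))) = -512/1062 + 516/((1444*(-1/1160))) = -512*1/1062 + 516/(-361/290) = -256/531 + 516*(-290/361) = -256/531 - 149640/361 = -79551256/191691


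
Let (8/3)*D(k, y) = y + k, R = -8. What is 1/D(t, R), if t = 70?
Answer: 4/93 ≈ 0.043011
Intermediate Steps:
D(k, y) = 3*k/8 + 3*y/8 (D(k, y) = 3*(y + k)/8 = 3*(k + y)/8 = 3*k/8 + 3*y/8)
1/D(t, R) = 1/((3/8)*70 + (3/8)*(-8)) = 1/(105/4 - 3) = 1/(93/4) = 4/93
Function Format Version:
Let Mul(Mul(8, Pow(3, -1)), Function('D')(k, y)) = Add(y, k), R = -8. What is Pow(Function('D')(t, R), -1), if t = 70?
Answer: Rational(4, 93) ≈ 0.043011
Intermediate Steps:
Function('D')(k, y) = Add(Mul(Rational(3, 8), k), Mul(Rational(3, 8), y)) (Function('D')(k, y) = Mul(Rational(3, 8), Add(y, k)) = Mul(Rational(3, 8), Add(k, y)) = Add(Mul(Rational(3, 8), k), Mul(Rational(3, 8), y)))
Pow(Function('D')(t, R), -1) = Pow(Add(Mul(Rational(3, 8), 70), Mul(Rational(3, 8), -8)), -1) = Pow(Add(Rational(105, 4), -3), -1) = Pow(Rational(93, 4), -1) = Rational(4, 93)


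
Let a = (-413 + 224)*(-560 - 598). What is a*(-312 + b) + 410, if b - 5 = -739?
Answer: -228929242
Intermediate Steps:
b = -734 (b = 5 - 739 = -734)
a = 218862 (a = -189*(-1158) = 218862)
a*(-312 + b) + 410 = 218862*(-312 - 734) + 410 = 218862*(-1046) + 410 = -228929652 + 410 = -228929242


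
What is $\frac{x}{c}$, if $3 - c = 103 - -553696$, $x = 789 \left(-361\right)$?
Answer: $\frac{284829}{553796} \approx 0.51432$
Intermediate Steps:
$x = -284829$
$c = -553796$ ($c = 3 - \left(103 - -553696\right) = 3 - \left(103 + 553696\right) = 3 - 553799 = -553796$)
$\frac{x}{c} = - \frac{284829}{-553796} = \left(-284829\right) \left(- \frac{1}{553796}\right) = \frac{284829}{553796}$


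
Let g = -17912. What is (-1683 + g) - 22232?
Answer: -41827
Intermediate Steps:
(-1683 + g) - 22232 = (-1683 - 17912) - 22232 = -19595 - 22232 = -41827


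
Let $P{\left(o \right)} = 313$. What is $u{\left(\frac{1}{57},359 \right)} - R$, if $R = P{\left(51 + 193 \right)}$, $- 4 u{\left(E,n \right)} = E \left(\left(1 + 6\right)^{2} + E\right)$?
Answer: $- \frac{2035271}{6498} \approx -313.21$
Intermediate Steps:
$u{\left(E,n \right)} = - \frac{E \left(49 + E\right)}{4}$ ($u{\left(E,n \right)} = - \frac{E \left(\left(1 + 6\right)^{2} + E\right)}{4} = - \frac{E \left(7^{2} + E\right)}{4} = - \frac{E \left(49 + E\right)}{4}$)
$R = 313$
$u{\left(\frac{1}{57},359 \right)} - R = - \frac{49 + \frac{1}{57}}{4 \cdot 57} - 313 = \left(- \frac{1}{4}\right) \frac{1}{57} \left(49 + \frac{1}{57}\right) - 313 = \left(- \frac{1}{4}\right) \frac{1}{57} \cdot \frac{2794}{57} - 313 = - \frac{1397}{6498} - 313 = - \frac{2035271}{6498}$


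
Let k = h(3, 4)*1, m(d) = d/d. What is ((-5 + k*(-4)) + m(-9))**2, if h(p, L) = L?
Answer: 400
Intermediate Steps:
m(d) = 1
k = 4 (k = 4*1 = 4)
((-5 + k*(-4)) + m(-9))**2 = ((-5 + 4*(-4)) + 1)**2 = ((-5 - 16) + 1)**2 = (-21 + 1)**2 = (-20)**2 = 400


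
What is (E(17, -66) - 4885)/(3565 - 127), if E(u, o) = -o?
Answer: -4819/3438 ≈ -1.4017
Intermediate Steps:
(E(17, -66) - 4885)/(3565 - 127) = (-1*(-66) - 4885)/(3565 - 127) = (66 - 4885)/3438 = -4819*1/3438 = -4819/3438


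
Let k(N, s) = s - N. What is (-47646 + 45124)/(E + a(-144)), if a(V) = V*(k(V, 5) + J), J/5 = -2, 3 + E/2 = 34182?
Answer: -1261/24171 ≈ -0.052170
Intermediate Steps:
E = 68358 (E = -6 + 2*34182 = -6 + 68364 = 68358)
J = -10 (J = 5*(-2) = -10)
a(V) = V*(-5 - V) (a(V) = V*((5 - V) - 10) = V*(-5 - V))
(-47646 + 45124)/(E + a(-144)) = (-47646 + 45124)/(68358 - 1*(-144)*(5 - 144)) = -2522/(68358 - 1*(-144)*(-139)) = -2522/(68358 - 20016) = -2522/48342 = -2522*1/48342 = -1261/24171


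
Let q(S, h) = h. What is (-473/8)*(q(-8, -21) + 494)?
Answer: -223729/8 ≈ -27966.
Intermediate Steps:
(-473/8)*(q(-8, -21) + 494) = (-473/8)*(-21 + 494) = -473*⅛*473 = -473/8*473 = -223729/8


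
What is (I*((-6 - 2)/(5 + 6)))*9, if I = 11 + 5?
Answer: -1152/11 ≈ -104.73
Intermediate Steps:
I = 16
(I*((-6 - 2)/(5 + 6)))*9 = (16*((-6 - 2)/(5 + 6)))*9 = (16*(-8/11))*9 = -128/11*9 = -1152/11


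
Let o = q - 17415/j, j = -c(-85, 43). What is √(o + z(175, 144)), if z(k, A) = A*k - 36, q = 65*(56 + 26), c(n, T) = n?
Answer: √8753555/17 ≈ 174.04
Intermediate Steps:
j = 85 (j = -1*(-85) = 85)
q = 5330 (q = 65*82 = 5330)
z(k, A) = -36 + A*k
o = 87127/17 (o = 5330 - 17415/85 = 5330 - 1*3483/17 = 5330 - 3483/17 = 87127/17 ≈ 5125.1)
√(o + z(175, 144)) = √(87127/17 + (-36 + 144*175)) = √(87127/17 + (-36 + 25200)) = √(87127/17 + 25164) = √(514915/17) = √8753555/17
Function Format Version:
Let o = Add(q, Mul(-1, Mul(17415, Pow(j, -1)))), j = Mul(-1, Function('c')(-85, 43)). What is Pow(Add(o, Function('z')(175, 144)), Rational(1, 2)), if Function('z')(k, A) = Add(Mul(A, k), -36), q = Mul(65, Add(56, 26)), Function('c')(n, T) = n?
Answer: Mul(Rational(1, 17), Pow(8753555, Rational(1, 2))) ≈ 174.04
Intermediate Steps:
j = 85 (j = Mul(-1, -85) = 85)
q = 5330 (q = Mul(65, 82) = 5330)
Function('z')(k, A) = Add(-36, Mul(A, k))
o = Rational(87127, 17) (o = Add(5330, Mul(-1, Mul(17415, Pow(85, -1)))) = Add(5330, Mul(-1, Mul(17415, Rational(1, 85)))) = Add(5330, Mul(-1, Rational(3483, 17))) = Add(5330, Rational(-3483, 17)) = Rational(87127, 17) ≈ 5125.1)
Pow(Add(o, Function('z')(175, 144)), Rational(1, 2)) = Pow(Add(Rational(87127, 17), Add(-36, Mul(144, 175))), Rational(1, 2)) = Pow(Add(Rational(87127, 17), Add(-36, 25200)), Rational(1, 2)) = Pow(Add(Rational(87127, 17), 25164), Rational(1, 2)) = Pow(Rational(514915, 17), Rational(1, 2)) = Mul(Rational(1, 17), Pow(8753555, Rational(1, 2)))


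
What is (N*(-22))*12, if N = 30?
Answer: -7920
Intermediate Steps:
(N*(-22))*12 = (30*(-22))*12 = -660*12 = -7920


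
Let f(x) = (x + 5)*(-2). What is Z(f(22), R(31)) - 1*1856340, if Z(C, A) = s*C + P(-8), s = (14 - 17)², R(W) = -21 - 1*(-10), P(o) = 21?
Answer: -1856805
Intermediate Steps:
R(W) = -11 (R(W) = -21 + 10 = -11)
s = 9 (s = (-3)² = 9)
f(x) = -10 - 2*x (f(x) = (5 + x)*(-2) = -10 - 2*x)
Z(C, A) = 21 + 9*C (Z(C, A) = 9*C + 21 = 21 + 9*C)
Z(f(22), R(31)) - 1*1856340 = (21 + 9*(-10 - 2*22)) - 1*1856340 = (21 + 9*(-10 - 44)) - 1856340 = (21 + 9*(-54)) - 1856340 = (21 - 486) - 1856340 = -465 - 1856340 = -1856805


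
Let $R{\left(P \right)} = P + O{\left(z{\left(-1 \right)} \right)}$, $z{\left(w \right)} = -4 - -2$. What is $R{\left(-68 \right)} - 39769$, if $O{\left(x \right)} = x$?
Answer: $-39839$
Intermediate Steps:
$z{\left(w \right)} = -2$ ($z{\left(w \right)} = -4 + 2 = -2$)
$R{\left(P \right)} = -2 + P$ ($R{\left(P \right)} = P - 2 = -2 + P$)
$R{\left(-68 \right)} - 39769 = \left(-2 - 68\right) - 39769 = -70 - 39769 = -39839$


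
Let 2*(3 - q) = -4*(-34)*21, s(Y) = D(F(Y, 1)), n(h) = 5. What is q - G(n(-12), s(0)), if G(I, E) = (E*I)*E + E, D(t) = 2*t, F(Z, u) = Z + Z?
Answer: -1425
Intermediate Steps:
F(Z, u) = 2*Z
s(Y) = 4*Y (s(Y) = 2*(2*Y) = 4*Y)
G(I, E) = E + I*E**2 (G(I, E) = I*E**2 + E = E + I*E**2)
q = -1425 (q = 3 - (-4*(-34))*21/2 = 3 - 68*21 = 3 - 1/2*2856 = 3 - 1428 = -1425)
q - G(n(-12), s(0)) = -1425 - 4*0*(1 + (4*0)*5) = -1425 - 0*(1 + 0*5) = -1425 - 0*(1 + 0) = -1425 - 0 = -1425 - 1*0 = -1425 + 0 = -1425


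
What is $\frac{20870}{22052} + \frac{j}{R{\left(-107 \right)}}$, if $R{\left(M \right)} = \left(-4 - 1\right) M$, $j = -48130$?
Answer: $- \frac{105019731}{1179782} \approx -89.016$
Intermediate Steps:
$R{\left(M \right)} = - 5 M$
$\frac{20870}{22052} + \frac{j}{R{\left(-107 \right)}} = \frac{20870}{22052} - \frac{48130}{\left(-5\right) \left(-107\right)} = 20870 \cdot \frac{1}{22052} - \frac{48130}{535} = \frac{10435}{11026} - \frac{9626}{107} = - \frac{105019731}{1179782}$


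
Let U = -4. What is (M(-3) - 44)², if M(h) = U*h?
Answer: 1024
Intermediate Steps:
M(h) = -4*h
(M(-3) - 44)² = (-4*(-3) - 44)² = (12 - 44)² = (-32)² = 1024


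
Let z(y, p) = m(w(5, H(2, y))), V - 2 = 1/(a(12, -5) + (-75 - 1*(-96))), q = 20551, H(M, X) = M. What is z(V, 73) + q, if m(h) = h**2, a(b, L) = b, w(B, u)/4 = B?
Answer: 20951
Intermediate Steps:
w(B, u) = 4*B
V = 67/33 (V = 2 + 1/(12 + (-75 - 1*(-96))) = 2 + 1/(12 + (-75 + 96)) = 2 + 1/(12 + 21) = 2 + 1/33 = 67/33 ≈ 2.0303)
z(y, p) = 400 (z(y, p) = (4*5)**2 = 20**2 = 400)
z(V, 73) + q = 400 + 20551 = 20951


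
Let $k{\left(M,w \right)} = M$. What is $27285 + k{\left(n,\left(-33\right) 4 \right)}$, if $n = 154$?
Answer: $27439$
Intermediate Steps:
$27285 + k{\left(n,\left(-33\right) 4 \right)} = 27285 + 154 = 27439$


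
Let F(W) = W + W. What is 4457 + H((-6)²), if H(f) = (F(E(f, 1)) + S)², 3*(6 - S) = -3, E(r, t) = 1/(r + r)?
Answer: 5840281/1296 ≈ 4506.4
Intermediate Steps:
E(r, t) = 1/(2*r)
F(W) = 2*W
S = 7 (S = 6 - ⅓*(-3) = 6 + 1 = 7)
H(f) = (7 + 1/f)² (H(f) = (2*(1/(2*f)) + 7)² = (1/f + 7)² = (7 + 1/f)²)
4457 + H((-6)²) = 4457 + (1 + 7*(-6)²)²/((-6)²)² = 4457 + (1 + 7*36)²/36² = 4457 + (1 + 252)²/1296 = 4457 + (1/1296)*253² = 4457 + (1/1296)*64009 = 4457 + 64009/1296 = 5840281/1296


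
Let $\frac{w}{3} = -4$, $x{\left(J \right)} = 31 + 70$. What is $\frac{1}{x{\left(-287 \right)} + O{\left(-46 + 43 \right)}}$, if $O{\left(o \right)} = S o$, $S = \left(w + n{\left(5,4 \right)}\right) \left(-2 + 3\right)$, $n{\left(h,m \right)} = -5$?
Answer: $\frac{1}{152} \approx 0.0065789$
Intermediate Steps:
$x{\left(J \right)} = 101$
$w = -12$ ($w = 3 \left(-4\right) = -12$)
$S = -17$ ($S = \left(-12 - 5\right) \left(-2 + 3\right) = \left(-17\right) 1 = -17$)
$O{\left(o \right)} = - 17 o$
$\frac{1}{x{\left(-287 \right)} + O{\left(-46 + 43 \right)}} = \frac{1}{101 - 17 \left(-46 + 43\right)} = \frac{1}{101 - -51} = \frac{1}{101 + 51} = \frac{1}{152}$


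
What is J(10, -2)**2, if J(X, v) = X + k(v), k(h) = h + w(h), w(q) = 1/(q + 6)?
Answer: 1089/16 ≈ 68.063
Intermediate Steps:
w(q) = 1/(6 + q)
k(h) = h + 1/(6 + h)
J(X, v) = X + (1 + v*(6 + v))/(6 + v)
J(10, -2)**2 = ((1 + (6 - 2)*(10 - 2))/(6 - 2))**2 = ((1 + 4*8)/4)**2 = ((1 + 32)/4)**2 = ((1/4)*33)**2 = (33/4)**2 = 1089/16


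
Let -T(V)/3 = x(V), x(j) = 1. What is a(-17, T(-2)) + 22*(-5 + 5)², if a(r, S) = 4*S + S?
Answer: -15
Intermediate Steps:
T(V) = -3 (T(V) = -3*1 = -3)
a(r, S) = 5*S
a(-17, T(-2)) + 22*(-5 + 5)² = 5*(-3) + 22*(-5 + 5)² = -15 + 22*0² = -15 + 22*0 = -15 + 0 = -15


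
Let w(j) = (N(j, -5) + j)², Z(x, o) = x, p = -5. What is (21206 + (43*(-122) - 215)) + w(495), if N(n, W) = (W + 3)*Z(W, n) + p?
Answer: 265745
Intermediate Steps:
N(n, W) = -5 + W*(3 + W) (N(n, W) = (W + 3)*W - 5 = (3 + W)*W - 5 = W*(3 + W) - 5 = -5 + W*(3 + W))
w(j) = (5 + j)² (w(j) = ((-5 + (-5)² + 3*(-5)) + j)² = ((-5 + 25 - 15) + j)² = (5 + j)²)
(21206 + (43*(-122) - 215)) + w(495) = (21206 + (43*(-122) - 215)) + (5 + 495)² = (21206 + (-5246 - 215)) + 500² = (21206 - 5461) + 250000 = 15745 + 250000 = 265745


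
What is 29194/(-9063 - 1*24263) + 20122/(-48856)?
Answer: -524221959/407043764 ≈ -1.2879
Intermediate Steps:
29194/(-9063 - 1*24263) + 20122/(-48856) = 29194/(-9063 - 24263) + 20122*(-1/48856) = 29194/(-33326) - 10061/24428 = 29194*(-1/33326) - 10061/24428 = -14597/16663 - 10061/24428 = -524221959/407043764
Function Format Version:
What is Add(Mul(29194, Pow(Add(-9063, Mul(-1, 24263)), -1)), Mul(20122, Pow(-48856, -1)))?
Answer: Rational(-524221959, 407043764) ≈ -1.2879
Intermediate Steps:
Add(Mul(29194, Pow(Add(-9063, Mul(-1, 24263)), -1)), Mul(20122, Pow(-48856, -1))) = Add(Mul(29194, Pow(Add(-9063, -24263), -1)), Mul(20122, Rational(-1, 48856))) = Add(Mul(29194, Pow(-33326, -1)), Rational(-10061, 24428)) = Add(Mul(29194, Rational(-1, 33326)), Rational(-10061, 24428)) = Add(Rational(-14597, 16663), Rational(-10061, 24428)) = Rational(-524221959, 407043764)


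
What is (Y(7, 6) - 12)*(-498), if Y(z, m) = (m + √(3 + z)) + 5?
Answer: 498 - 498*√10 ≈ -1076.8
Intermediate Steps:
Y(z, m) = 5 + m + √(3 + z)
(Y(7, 6) - 12)*(-498) = ((5 + 6 + √(3 + 7)) - 12)*(-498) = ((5 + 6 + √10) - 12)*(-498) = ((11 + √10) - 12)*(-498) = (-1 + √10)*(-498) = 498 - 498*√10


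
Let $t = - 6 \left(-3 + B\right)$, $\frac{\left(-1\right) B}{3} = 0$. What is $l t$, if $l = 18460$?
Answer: $332280$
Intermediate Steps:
$B = 0$ ($B = \left(-3\right) 0 = 0$)
$t = 18$ ($t = - 6 \left(-3 + 0\right) = \left(-6\right) \left(-3\right) = 18$)
$l t = 18460 \cdot 18 = 332280$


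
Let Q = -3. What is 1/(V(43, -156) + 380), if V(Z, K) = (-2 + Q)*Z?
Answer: 1/165 ≈ 0.0060606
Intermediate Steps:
V(Z, K) = -5*Z (V(Z, K) = (-2 - 3)*Z = -5*Z)
1/(V(43, -156) + 380) = 1/(-5*43 + 380) = 1/(-215 + 380) = 1/165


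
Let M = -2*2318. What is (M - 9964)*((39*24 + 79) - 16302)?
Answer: 223190200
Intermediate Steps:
M = -4636
(M - 9964)*((39*24 + 79) - 16302) = (-4636 - 9964)*((39*24 + 79) - 16302) = -14600*((936 + 79) - 16302) = -14600*(1015 - 16302) = -14600*(-15287) = 223190200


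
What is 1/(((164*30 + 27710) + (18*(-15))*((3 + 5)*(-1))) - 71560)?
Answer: -1/36770 ≈ -2.7196e-5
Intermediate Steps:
1/(((164*30 + 27710) + (18*(-15))*((3 + 5)*(-1))) - 71560) = 1/(((4920 + 27710) - 2160*(-1)) - 71560) = 1/((32630 - 270*(-8)) - 71560) = 1/((32630 + 2160) - 71560) = 1/(34790 - 71560) = 1/(-36770) = -1/36770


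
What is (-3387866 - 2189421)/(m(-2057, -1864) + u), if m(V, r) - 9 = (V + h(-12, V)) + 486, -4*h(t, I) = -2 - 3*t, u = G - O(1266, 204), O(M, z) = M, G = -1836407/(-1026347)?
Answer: 11448463561178/5818793717 ≈ 1967.5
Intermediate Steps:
G = 1836407/1026347 (G = -1836407*(-1/1026347) = 1836407/1026347 ≈ 1.7893)
u = -1297518895/1026347 (u = 1836407/1026347 - 1*1266 = 1836407/1026347 - 1266 = -1297518895/1026347 ≈ -1264.2)
h(t, I) = ½ + 3*t/4 (h(t, I) = -(-2 - 3*t)/4 = ½ + 3*t/4)
m(V, r) = 973/2 + V (m(V, r) = 9 + ((V + (½ + (¾)*(-12))) + 486) = 9 + ((V + (½ - 9)) + 486) = 9 + ((V - 17/2) + 486) = 9 + ((-17/2 + V) + 486) = 9 + (955/2 + V) = 973/2 + V)
(-3387866 - 2189421)/(m(-2057, -1864) + u) = (-3387866 - 2189421)/((973/2 - 2057) - 1297518895/1026347) = -5577287/(-3141/2 - 1297518895/1026347) = -5577287/(-5818793717/2052694) = -5577287*(-2052694/5818793717) = 11448463561178/5818793717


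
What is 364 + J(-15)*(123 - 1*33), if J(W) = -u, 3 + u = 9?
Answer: -176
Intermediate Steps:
u = 6 (u = -3 + 9 = 6)
J(W) = -6 (J(W) = -1*6 = -6)
364 + J(-15)*(123 - 1*33) = 364 - 6*(123 - 1*33) = 364 - 6*(123 - 33) = 364 - 6*90 = 364 - 540 = -176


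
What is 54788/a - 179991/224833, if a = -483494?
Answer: -7095908497/7764671893 ≈ -0.91387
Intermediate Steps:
54788/a - 179991/224833 = 54788/(-483494) - 179991/224833 = 54788*(-1/483494) - 179991*1/224833 = -27394/241747 - 25713/32119 = -7095908497/7764671893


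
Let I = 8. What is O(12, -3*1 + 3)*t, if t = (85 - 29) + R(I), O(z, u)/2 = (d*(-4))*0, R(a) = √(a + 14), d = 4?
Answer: 0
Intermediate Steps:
R(a) = √(14 + a)
O(z, u) = 0 (O(z, u) = 2*((4*(-4))*0) = 2*(-16*0) = 2*0 = 0)
t = 56 + √22 (t = (85 - 29) + √(14 + 8) = 56 + √22 ≈ 60.690)
O(12, -3*1 + 3)*t = 0*(56 + √22) = 0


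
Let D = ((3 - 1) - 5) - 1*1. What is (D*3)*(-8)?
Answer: 96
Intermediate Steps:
D = -4 (D = (2 - 5) - 1 = -3 - 1 = -4)
(D*3)*(-8) = -4*3*(-8) = -12*(-8) = 96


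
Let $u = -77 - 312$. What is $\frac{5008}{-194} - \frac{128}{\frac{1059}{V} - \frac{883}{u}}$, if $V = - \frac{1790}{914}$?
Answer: $- \frac{232552748904}{9092359117} \approx -25.577$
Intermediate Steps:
$u = -389$ ($u = -77 - 312 = -389$)
$V = - \frac{895}{457}$ ($V = \left(-1790\right) \frac{1}{914} = - \frac{895}{457} \approx -1.9584$)
$\frac{5008}{-194} - \frac{128}{\frac{1059}{V} - \frac{883}{u}} = \frac{5008}{-194} - \frac{128}{\frac{1059}{- \frac{895}{457}} - \frac{883}{-389}} = 5008 \left(- \frac{1}{194}\right) - \frac{128}{1059 \left(- \frac{457}{895}\right) - - \frac{883}{389}} = - \frac{2504}{97} - \frac{128}{- \frac{483963}{895} + \frac{883}{389}} = - \frac{2504}{97} - \frac{128}{- \frac{187471322}{348155}} = - \frac{2504}{97} - - \frac{22281920}{93735661} = - \frac{2504}{97} + \frac{22281920}{93735661} = - \frac{232552748904}{9092359117}$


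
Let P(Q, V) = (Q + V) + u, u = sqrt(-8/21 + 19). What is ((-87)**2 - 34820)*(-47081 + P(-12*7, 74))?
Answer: 1283276841 - 3893*sqrt(8211)/3 ≈ 1.2832e+9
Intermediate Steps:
u = sqrt(8211)/21 (u = sqrt(-8*1/21 + 19) = sqrt(-8/21 + 19) = sqrt(391/21) = sqrt(8211)/21 ≈ 4.3150)
P(Q, V) = Q + V + sqrt(8211)/21 (P(Q, V) = (Q + V) + sqrt(8211)/21 = Q + V + sqrt(8211)/21)
((-87)**2 - 34820)*(-47081 + P(-12*7, 74)) = ((-87)**2 - 34820)*(-47081 + (-12*7 + 74 + sqrt(8211)/21)) = (7569 - 34820)*(-47081 + (-84 + 74 + sqrt(8211)/21)) = -27251*(-47081 + (-10 + sqrt(8211)/21)) = -27251*(-47091 + sqrt(8211)/21) = 1283276841 - 3893*sqrt(8211)/3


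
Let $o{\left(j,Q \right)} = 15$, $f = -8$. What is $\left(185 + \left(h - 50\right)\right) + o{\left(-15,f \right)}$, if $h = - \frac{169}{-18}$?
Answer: $\frac{2869}{18} \approx 159.39$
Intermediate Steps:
$h = \frac{169}{18}$ ($h = \left(-169\right) \left(- \frac{1}{18}\right) = \frac{169}{18} \approx 9.3889$)
$\left(185 + \left(h - 50\right)\right) + o{\left(-15,f \right)} = \left(185 + \left(\frac{169}{18} - 50\right)\right) + 15 = \left(185 - \frac{731}{18}\right) + 15 = \frac{2599}{18} + 15 = \frac{2869}{18}$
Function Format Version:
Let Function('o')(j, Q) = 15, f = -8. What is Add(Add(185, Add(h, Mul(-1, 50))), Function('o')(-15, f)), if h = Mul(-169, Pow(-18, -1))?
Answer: Rational(2869, 18) ≈ 159.39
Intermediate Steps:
h = Rational(169, 18) (h = Mul(-169, Rational(-1, 18)) = Rational(169, 18) ≈ 9.3889)
Add(Add(185, Add(h, Mul(-1, 50))), Function('o')(-15, f)) = Add(Add(185, Add(Rational(169, 18), Mul(-1, 50))), 15) = Add(Add(185, Add(Rational(169, 18), -50)), 15) = Add(Add(185, Rational(-731, 18)), 15) = Add(Rational(2599, 18), 15) = Rational(2869, 18)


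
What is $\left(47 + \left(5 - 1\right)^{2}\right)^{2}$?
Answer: $3969$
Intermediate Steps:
$\left(47 + \left(5 - 1\right)^{2}\right)^{2} = \left(47 + 4^{2}\right)^{2} = \left(47 + 16\right)^{2} = 63^{2} = 3969$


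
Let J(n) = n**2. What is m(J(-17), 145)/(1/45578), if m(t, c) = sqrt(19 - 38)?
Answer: 45578*I*sqrt(19) ≈ 1.9867e+5*I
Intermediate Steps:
m(t, c) = I*sqrt(19) (m(t, c) = sqrt(-19) = I*sqrt(19))
m(J(-17), 145)/(1/45578) = (I*sqrt(19))/(1/45578) = (I*sqrt(19))*45578 = 45578*I*sqrt(19)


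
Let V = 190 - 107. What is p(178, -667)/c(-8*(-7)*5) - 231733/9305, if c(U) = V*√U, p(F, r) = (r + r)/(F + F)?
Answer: -231733/9305 - 667*√70/2068360 ≈ -24.907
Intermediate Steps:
p(F, r) = r/F (p(F, r) = (2*r)/((2*F)) = (2*r)*(1/(2*F)) = r/F)
V = 83
c(U) = 83*√U
p(178, -667)/c(-8*(-7)*5) - 231733/9305 = (-667/178)/((83*√(-8*(-7)*5))) - 231733/9305 = (-667*1/178)/((83*√(56*5))) - 231733*1/9305 = -667*√70/11620/178 - 231733/9305 = -667*√70/2068360 - 231733/9305 = -231733/9305 - 667*√70/2068360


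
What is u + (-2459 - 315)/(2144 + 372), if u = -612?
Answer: -771283/1258 ≈ -613.10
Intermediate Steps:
u + (-2459 - 315)/(2144 + 372) = -612 + (-2459 - 315)/(2144 + 372) = -612 - 2774/2516 = -612 - 2774*1/2516 = -612 - 1387/1258 = -771283/1258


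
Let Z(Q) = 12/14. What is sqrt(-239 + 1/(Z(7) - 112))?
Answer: 3*I*sqrt(16074258)/778 ≈ 15.46*I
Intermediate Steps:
Z(Q) = 6/7 (Z(Q) = 12*(1/14) = 6/7)
sqrt(-239 + 1/(Z(7) - 112)) = sqrt(-239 + 1/(6/7 - 112)) = sqrt(-239 + 1/(-778/7)) = sqrt(-239 - 7/778) = sqrt(-185949/778) = 3*I*sqrt(16074258)/778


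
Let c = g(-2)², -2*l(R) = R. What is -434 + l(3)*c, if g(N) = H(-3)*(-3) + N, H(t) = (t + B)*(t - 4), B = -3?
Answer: -25010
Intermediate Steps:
l(R) = -R/2
H(t) = (-4 + t)*(-3 + t) (H(t) = (t - 3)*(t - 4) = (-3 + t)*(-4 + t) = (-4 + t)*(-3 + t))
g(N) = -126 + N (g(N) = (12 + (-3)² - 7*(-3))*(-3) + N = (12 + 9 + 21)*(-3) + N = 42*(-3) + N = -126 + N)
c = 16384 (c = (-126 - 2)² = (-128)² = 16384)
-434 + l(3)*c = -434 - ½*3*16384 = -434 - 3/2*16384 = -434 - 24576 = -25010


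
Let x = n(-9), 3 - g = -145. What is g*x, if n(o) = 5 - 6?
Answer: -148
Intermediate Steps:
g = 148 (g = 3 - 1*(-145) = 3 + 145 = 148)
n(o) = -1
x = -1
g*x = 148*(-1) = -148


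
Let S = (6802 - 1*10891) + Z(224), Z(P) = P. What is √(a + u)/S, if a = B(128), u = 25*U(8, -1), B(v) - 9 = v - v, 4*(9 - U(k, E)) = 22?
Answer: -√386/7730 ≈ -0.0025416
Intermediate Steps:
U(k, E) = 7/2 (U(k, E) = 9 - ¼*22 = 9 - 11/2 = 7/2)
B(v) = 9 (B(v) = 9 + (v - v) = 9 + 0 = 9)
u = 175/2 (u = 25*(7/2) = 175/2 ≈ 87.500)
a = 9
S = -3865 (S = (6802 - 1*10891) + 224 = (6802 - 10891) + 224 = -4089 + 224 = -3865)
√(a + u)/S = √(9 + 175/2)/(-3865) = √(193/2)*(-1/3865) = (√386/2)*(-1/3865) = -√386/7730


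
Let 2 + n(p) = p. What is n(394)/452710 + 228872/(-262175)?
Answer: -10350987052/11868924425 ≈ -0.87211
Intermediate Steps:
n(p) = -2 + p
n(394)/452710 + 228872/(-262175) = (-2 + 394)/452710 + 228872/(-262175) = 392*(1/452710) + 228872*(-1/262175) = 196/226355 - 228872/262175 = -10350987052/11868924425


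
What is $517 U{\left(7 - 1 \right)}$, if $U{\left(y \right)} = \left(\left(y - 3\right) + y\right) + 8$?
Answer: $8789$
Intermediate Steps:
$U{\left(y \right)} = 5 + 2 y$ ($U{\left(y \right)} = \left(\left(-3 + y\right) + y\right) + 8 = \left(-3 + 2 y\right) + 8 = 5 + 2 y$)
$517 U{\left(7 - 1 \right)} = 517 \left(5 + 2 \left(7 - 1\right)\right) = 517 \left(5 + 2 \cdot 6\right) = 517 \left(5 + 12\right) = 517 \cdot 17 = 8789$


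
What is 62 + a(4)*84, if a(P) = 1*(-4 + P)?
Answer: 62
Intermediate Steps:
a(P) = -4 + P
62 + a(4)*84 = 62 + (-4 + 4)*84 = 62 + 0*84 = 62 + 0 = 62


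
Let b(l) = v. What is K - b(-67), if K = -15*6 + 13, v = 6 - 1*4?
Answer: -79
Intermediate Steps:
v = 2 (v = 6 - 4 = 2)
b(l) = 2
K = -77 (K = -90 + 13 = -77)
K - b(-67) = -77 - 1*2 = -77 - 2 = -79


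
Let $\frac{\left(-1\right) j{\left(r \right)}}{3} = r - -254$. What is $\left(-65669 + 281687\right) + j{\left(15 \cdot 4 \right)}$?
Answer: $215076$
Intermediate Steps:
$j{\left(r \right)} = -762 - 3 r$ ($j{\left(r \right)} = - 3 \left(r - -254\right) = - 3 \left(r + 254\right) = - 3 \left(254 + r\right) = -762 - 3 r$)
$\left(-65669 + 281687\right) + j{\left(15 \cdot 4 \right)} = \left(-65669 + 281687\right) - \left(762 + 3 \cdot 15 \cdot 4\right) = 216018 - 942 = 215076$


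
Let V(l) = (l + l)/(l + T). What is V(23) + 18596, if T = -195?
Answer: 1599233/86 ≈ 18596.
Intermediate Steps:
V(l) = 2*l/(-195 + l) (V(l) = (l + l)/(l - 195) = (2*l)/(-195 + l) = 2*l/(-195 + l))
V(23) + 18596 = 2*23/(-195 + 23) + 18596 = 2*23/(-172) + 18596 = 2*23*(-1/172) + 18596 = -23/86 + 18596 = 1599233/86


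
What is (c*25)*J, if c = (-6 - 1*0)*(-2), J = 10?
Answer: 3000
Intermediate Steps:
c = 12 (c = (-6 + 0)*(-2) = -6*(-2) = 12)
(c*25)*J = (12*25)*10 = 300*10 = 3000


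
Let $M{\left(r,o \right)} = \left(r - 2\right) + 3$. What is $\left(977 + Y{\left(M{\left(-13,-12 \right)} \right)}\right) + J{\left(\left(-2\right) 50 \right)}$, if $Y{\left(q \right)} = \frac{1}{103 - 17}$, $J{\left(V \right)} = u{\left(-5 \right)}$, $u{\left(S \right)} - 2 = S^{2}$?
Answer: $\frac{86345}{86} \approx 1004.0$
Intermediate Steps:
$u{\left(S \right)} = 2 + S^{2}$
$M{\left(r,o \right)} = 1 + r$ ($M{\left(r,o \right)} = \left(-2 + r\right) + 3 = 1 + r$)
$J{\left(V \right)} = 27$ ($J{\left(V \right)} = 2 + \left(-5\right)^{2} = 2 + 25 = 27$)
$Y{\left(q \right)} = \frac{1}{86}$
$\left(977 + Y{\left(M{\left(-13,-12 \right)} \right)}\right) + J{\left(\left(-2\right) 50 \right)} = \left(977 + \frac{1}{86}\right) + 27 = \frac{84023}{86} + 27 = \frac{86345}{86}$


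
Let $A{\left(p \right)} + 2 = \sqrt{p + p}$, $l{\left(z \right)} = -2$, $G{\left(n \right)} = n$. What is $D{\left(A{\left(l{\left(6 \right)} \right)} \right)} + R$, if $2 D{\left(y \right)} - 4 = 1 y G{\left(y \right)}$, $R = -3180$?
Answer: $-3178 - 4 i \approx -3178.0 - 4.0 i$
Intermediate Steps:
$A{\left(p \right)} = -2 + \sqrt{2} \sqrt{p}$ ($A{\left(p \right)} = -2 + \sqrt{p + p} = -2 + \sqrt{2 p} = -2 + \sqrt{2} \sqrt{p}$)
$D{\left(y \right)} = 2 + \frac{y^{2}}{2}$ ($D{\left(y \right)} = 2 + \frac{1 y y}{2} = 2 + \frac{y y}{2} = 2 + \frac{y^{2}}{2}$)
$D{\left(A{\left(l{\left(6 \right)} \right)} \right)} + R = \left(2 + \frac{\left(-2 + \sqrt{2} \sqrt{-2}\right)^{2}}{2}\right) - 3180 = \left(2 + \frac{\left(-2 + \sqrt{2} i \sqrt{2}\right)^{2}}{2}\right) - 3180 = \left(2 + \frac{\left(-2 + 2 i\right)^{2}}{2}\right) - 3180 = -3178 + \frac{\left(-2 + 2 i\right)^{2}}{2}$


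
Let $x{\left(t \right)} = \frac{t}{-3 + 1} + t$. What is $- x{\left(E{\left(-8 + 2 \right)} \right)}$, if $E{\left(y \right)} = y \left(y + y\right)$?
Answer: $-36$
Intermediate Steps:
$E{\left(y \right)} = 2 y^{2}$ ($E{\left(y \right)} = y 2 y = 2 y^{2}$)
$x{\left(t \right)} = \frac{t}{2}$ ($x{\left(t \right)} = \frac{t}{-2} + t = t \left(- \frac{1}{2}\right) + t = - \frac{t}{2} + t = \frac{t}{2}$)
$- x{\left(E{\left(-8 + 2 \right)} \right)} = - \frac{2 \left(-8 + 2\right)^{2}}{2} = - \frac{2 \left(-6\right)^{2}}{2} = - \frac{2 \cdot 36}{2} = - \frac{72}{2} = \left(-1\right) 36 = -36$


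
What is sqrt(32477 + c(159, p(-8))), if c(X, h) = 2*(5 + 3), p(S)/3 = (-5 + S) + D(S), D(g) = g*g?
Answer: sqrt(32493) ≈ 180.26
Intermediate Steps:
D(g) = g**2
p(S) = -15 + 3*S + 3*S**2 (p(S) = 3*((-5 + S) + S**2) = 3*(-5 + S + S**2) = -15 + 3*S + 3*S**2)
c(X, h) = 16 (c(X, h) = 2*8 = 16)
sqrt(32477 + c(159, p(-8))) = sqrt(32477 + 16) = sqrt(32493)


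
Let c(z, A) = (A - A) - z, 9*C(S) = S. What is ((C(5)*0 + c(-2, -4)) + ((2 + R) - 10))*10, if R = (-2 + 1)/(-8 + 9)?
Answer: -70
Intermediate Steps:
R = -1 (R = -1/1 = -1*1 = -1)
C(S) = S/9
c(z, A) = -z (c(z, A) = 0 - z = -z)
((C(5)*0 + c(-2, -4)) + ((2 + R) - 10))*10 = ((((⅑)*5)*0 - 1*(-2)) + ((2 - 1) - 10))*10 = (((5/9)*0 + 2) + (1 - 10))*10 = ((0 + 2) - 9)*10 = (2 - 9)*10 = -7*10 = -70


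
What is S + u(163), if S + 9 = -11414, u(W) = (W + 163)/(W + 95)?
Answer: -1473404/129 ≈ -11422.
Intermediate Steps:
u(W) = (163 + W)/(95 + W)
S = -11423 (S = -9 - 11414 = -11423)
S + u(163) = -11423 + (163 + 163)/(95 + 163) = -11423 + 326/258 = -11423 + (1/258)*326 = -11423 + 163/129 = -1473404/129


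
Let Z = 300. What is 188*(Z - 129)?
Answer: 32148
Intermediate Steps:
188*(Z - 129) = 188*(300 - 129) = 188*171 = 32148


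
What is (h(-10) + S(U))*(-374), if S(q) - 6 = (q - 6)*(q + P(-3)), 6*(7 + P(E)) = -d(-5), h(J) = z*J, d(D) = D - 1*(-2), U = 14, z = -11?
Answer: -65824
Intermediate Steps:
d(D) = 2 + D (d(D) = D + 2 = 2 + D)
h(J) = -11*J
P(E) = -13/2 (P(E) = -7 + (-(2 - 5))/6 = -7 + (-1*(-3))/6 = -7 + (⅙)*3 = -7 + ½ = -13/2)
S(q) = 6 + (-6 + q)*(-13/2 + q) (S(q) = 6 + (q - 6)*(q - 13/2) = 6 + (-6 + q)*(-13/2 + q))
(h(-10) + S(U))*(-374) = (-11*(-10) + (45 + 14² - 25/2*14))*(-374) = (110 + (45 + 196 - 175))*(-374) = (110 + 66)*(-374) = 176*(-374) = -65824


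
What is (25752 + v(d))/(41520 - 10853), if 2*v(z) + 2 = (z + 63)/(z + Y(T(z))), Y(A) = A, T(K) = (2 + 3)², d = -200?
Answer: 9012987/10733450 ≈ 0.83971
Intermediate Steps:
T(K) = 25 (T(K) = 5² = 25)
v(z) = -1 + (63 + z)/(2*(25 + z)) (v(z) = -1 + ((z + 63)/(z + 25))/2 = -1 + ((63 + z)/(25 + z))/2 = -1 + (63 + z)/(2*(25 + z)))
(25752 + v(d))/(41520 - 10853) = (25752 + (13 - 1*(-200))/(2*(25 - 200)))/(41520 - 10853) = (25752 + (½)*(13 + 200)/(-175))/30667 = (25752 + (½)*(-1/175)*213)*(1/30667) = (25752 - 213/350)*(1/30667) = (9012987/350)*(1/30667) = 9012987/10733450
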